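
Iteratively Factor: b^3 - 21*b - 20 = (b - 5)*(b^2 + 5*b + 4) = (b - 5)*(b + 4)*(b + 1)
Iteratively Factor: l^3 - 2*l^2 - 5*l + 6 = (l - 3)*(l^2 + l - 2) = (l - 3)*(l + 2)*(l - 1)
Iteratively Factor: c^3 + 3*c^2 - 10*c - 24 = (c + 2)*(c^2 + c - 12) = (c - 3)*(c + 2)*(c + 4)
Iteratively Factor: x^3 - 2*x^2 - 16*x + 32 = (x - 2)*(x^2 - 16) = (x - 4)*(x - 2)*(x + 4)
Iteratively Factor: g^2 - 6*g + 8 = (g - 2)*(g - 4)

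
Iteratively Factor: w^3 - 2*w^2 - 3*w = (w)*(w^2 - 2*w - 3) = w*(w - 3)*(w + 1)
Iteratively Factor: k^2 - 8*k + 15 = (k - 5)*(k - 3)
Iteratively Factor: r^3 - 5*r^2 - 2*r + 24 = (r - 4)*(r^2 - r - 6) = (r - 4)*(r - 3)*(r + 2)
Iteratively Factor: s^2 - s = (s)*(s - 1)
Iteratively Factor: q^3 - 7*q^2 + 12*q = (q - 4)*(q^2 - 3*q) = (q - 4)*(q - 3)*(q)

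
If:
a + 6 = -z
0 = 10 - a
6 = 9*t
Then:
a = 10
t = 2/3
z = -16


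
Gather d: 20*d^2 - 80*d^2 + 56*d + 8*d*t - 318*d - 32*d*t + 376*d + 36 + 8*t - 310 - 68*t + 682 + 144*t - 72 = -60*d^2 + d*(114 - 24*t) + 84*t + 336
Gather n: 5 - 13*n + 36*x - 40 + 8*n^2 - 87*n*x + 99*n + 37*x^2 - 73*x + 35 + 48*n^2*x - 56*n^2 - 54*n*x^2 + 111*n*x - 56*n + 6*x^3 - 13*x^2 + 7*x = n^2*(48*x - 48) + n*(-54*x^2 + 24*x + 30) + 6*x^3 + 24*x^2 - 30*x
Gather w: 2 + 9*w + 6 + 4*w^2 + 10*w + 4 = 4*w^2 + 19*w + 12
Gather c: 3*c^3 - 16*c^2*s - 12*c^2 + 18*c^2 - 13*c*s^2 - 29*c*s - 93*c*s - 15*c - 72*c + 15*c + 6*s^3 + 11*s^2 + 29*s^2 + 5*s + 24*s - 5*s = 3*c^3 + c^2*(6 - 16*s) + c*(-13*s^2 - 122*s - 72) + 6*s^3 + 40*s^2 + 24*s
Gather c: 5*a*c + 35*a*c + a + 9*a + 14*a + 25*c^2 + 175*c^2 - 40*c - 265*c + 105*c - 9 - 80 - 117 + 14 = 24*a + 200*c^2 + c*(40*a - 200) - 192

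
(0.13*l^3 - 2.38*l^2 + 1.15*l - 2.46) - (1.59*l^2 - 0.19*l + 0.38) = 0.13*l^3 - 3.97*l^2 + 1.34*l - 2.84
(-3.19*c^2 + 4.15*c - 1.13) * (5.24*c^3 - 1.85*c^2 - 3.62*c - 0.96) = -16.7156*c^5 + 27.6475*c^4 - 2.0509*c^3 - 9.8701*c^2 + 0.106599999999999*c + 1.0848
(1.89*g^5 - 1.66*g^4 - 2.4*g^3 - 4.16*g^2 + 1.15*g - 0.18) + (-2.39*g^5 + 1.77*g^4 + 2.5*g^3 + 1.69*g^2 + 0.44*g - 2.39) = -0.5*g^5 + 0.11*g^4 + 0.1*g^3 - 2.47*g^2 + 1.59*g - 2.57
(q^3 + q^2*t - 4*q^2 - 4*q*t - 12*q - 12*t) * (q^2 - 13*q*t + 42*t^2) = q^5 - 12*q^4*t - 4*q^4 + 29*q^3*t^2 + 48*q^3*t - 12*q^3 + 42*q^2*t^3 - 116*q^2*t^2 + 144*q^2*t - 168*q*t^3 - 348*q*t^2 - 504*t^3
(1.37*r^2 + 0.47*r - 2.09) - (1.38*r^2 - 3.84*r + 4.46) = -0.00999999999999979*r^2 + 4.31*r - 6.55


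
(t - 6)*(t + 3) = t^2 - 3*t - 18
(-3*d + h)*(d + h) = -3*d^2 - 2*d*h + h^2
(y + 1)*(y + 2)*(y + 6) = y^3 + 9*y^2 + 20*y + 12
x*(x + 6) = x^2 + 6*x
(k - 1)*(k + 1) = k^2 - 1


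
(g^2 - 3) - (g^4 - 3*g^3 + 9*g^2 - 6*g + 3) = -g^4 + 3*g^3 - 8*g^2 + 6*g - 6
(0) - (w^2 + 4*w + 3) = -w^2 - 4*w - 3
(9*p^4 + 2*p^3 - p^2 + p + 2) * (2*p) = 18*p^5 + 4*p^4 - 2*p^3 + 2*p^2 + 4*p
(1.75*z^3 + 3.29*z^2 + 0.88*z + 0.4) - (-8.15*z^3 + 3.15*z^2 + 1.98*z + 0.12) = 9.9*z^3 + 0.14*z^2 - 1.1*z + 0.28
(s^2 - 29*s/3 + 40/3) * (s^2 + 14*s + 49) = s^4 + 13*s^3/3 - 73*s^2 - 287*s + 1960/3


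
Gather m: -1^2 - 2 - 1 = -4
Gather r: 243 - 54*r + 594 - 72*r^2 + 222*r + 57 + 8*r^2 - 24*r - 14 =-64*r^2 + 144*r + 880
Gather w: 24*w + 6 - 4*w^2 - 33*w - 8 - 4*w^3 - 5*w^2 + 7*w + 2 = -4*w^3 - 9*w^2 - 2*w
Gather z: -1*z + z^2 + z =z^2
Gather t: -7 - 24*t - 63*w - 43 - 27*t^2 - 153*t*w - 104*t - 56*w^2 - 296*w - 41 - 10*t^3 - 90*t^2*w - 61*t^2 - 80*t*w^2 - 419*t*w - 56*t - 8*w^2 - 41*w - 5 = -10*t^3 + t^2*(-90*w - 88) + t*(-80*w^2 - 572*w - 184) - 64*w^2 - 400*w - 96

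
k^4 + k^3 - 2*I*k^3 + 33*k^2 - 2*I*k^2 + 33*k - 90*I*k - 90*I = (k + 1)*(k - 5*I)*(k - 3*I)*(k + 6*I)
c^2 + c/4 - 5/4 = (c - 1)*(c + 5/4)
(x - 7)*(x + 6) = x^2 - x - 42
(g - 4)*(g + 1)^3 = g^4 - g^3 - 9*g^2 - 11*g - 4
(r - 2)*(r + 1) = r^2 - r - 2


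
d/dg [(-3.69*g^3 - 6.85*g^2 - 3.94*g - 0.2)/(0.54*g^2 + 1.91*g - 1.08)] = (-1.9926*g^4 - 14.0958*g^3 + 0.999700000000001*g^2 + 15.012*g + 4.6372)/(0.2916*g^4 + 2.0628*g^3 + 2.4817*g^2 - 4.1256*g + 1.1664)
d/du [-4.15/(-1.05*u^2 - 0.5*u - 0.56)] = (-8.715*u - 2.075)/(1.05*u^2 + 0.5*u + 0.56)^2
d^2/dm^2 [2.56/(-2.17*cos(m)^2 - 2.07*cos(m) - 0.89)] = (48.219136*(1 - cos(m)^2)^2 + 34.497792*cos(m)^3 + 15.3024*cos(m)^2 - 73.711872*cos(m) - 60.269568)/(2.17*cos(m)^2 + 2.07*cos(m) + 0.89)^3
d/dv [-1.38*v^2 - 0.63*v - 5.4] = -2.76*v - 0.63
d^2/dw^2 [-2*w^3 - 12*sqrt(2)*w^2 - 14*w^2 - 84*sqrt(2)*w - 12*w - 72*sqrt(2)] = -12*w - 24*sqrt(2) - 28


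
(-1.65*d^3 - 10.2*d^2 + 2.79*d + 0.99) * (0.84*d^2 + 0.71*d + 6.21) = -1.386*d^5 - 9.7395*d^4 - 15.1449*d^3 - 60.5295*d^2 + 18.0288*d + 6.1479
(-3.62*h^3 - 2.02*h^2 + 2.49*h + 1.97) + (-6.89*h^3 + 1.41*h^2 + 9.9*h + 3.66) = -10.51*h^3 - 0.61*h^2 + 12.39*h + 5.63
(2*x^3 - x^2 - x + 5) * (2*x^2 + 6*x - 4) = 4*x^5 + 10*x^4 - 16*x^3 + 8*x^2 + 34*x - 20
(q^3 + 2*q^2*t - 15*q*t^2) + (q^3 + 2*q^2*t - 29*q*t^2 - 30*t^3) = 2*q^3 + 4*q^2*t - 44*q*t^2 - 30*t^3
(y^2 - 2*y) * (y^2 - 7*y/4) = y^4 - 15*y^3/4 + 7*y^2/2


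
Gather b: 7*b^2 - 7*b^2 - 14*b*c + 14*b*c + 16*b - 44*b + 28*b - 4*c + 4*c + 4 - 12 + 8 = 0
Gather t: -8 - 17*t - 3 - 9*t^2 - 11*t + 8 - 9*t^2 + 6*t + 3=-18*t^2 - 22*t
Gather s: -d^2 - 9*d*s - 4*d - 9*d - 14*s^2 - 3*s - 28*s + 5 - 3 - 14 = -d^2 - 13*d - 14*s^2 + s*(-9*d - 31) - 12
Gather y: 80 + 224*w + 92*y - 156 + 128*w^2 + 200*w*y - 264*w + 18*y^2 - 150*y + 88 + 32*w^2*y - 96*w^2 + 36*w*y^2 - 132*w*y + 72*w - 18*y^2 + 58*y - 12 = 32*w^2 + 36*w*y^2 + 32*w + y*(32*w^2 + 68*w)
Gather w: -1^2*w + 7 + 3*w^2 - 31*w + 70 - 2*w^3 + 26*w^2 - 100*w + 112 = -2*w^3 + 29*w^2 - 132*w + 189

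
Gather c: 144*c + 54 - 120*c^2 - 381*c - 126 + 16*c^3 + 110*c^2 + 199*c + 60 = 16*c^3 - 10*c^2 - 38*c - 12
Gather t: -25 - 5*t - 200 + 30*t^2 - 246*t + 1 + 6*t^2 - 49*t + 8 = 36*t^2 - 300*t - 216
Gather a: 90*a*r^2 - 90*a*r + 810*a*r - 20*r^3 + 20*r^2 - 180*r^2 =a*(90*r^2 + 720*r) - 20*r^3 - 160*r^2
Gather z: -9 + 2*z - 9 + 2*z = 4*z - 18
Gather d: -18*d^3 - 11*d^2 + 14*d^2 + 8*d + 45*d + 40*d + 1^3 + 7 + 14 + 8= -18*d^3 + 3*d^2 + 93*d + 30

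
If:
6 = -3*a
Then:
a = -2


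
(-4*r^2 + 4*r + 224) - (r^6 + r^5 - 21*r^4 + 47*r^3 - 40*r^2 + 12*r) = -r^6 - r^5 + 21*r^4 - 47*r^3 + 36*r^2 - 8*r + 224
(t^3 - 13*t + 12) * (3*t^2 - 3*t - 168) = 3*t^5 - 3*t^4 - 207*t^3 + 75*t^2 + 2148*t - 2016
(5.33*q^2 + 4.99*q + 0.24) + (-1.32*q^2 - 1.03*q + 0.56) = 4.01*q^2 + 3.96*q + 0.8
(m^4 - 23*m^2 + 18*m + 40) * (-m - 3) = -m^5 - 3*m^4 + 23*m^3 + 51*m^2 - 94*m - 120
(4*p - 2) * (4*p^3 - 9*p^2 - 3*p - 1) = 16*p^4 - 44*p^3 + 6*p^2 + 2*p + 2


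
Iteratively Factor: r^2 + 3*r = (r)*(r + 3)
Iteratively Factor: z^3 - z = (z + 1)*(z^2 - z) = (z - 1)*(z + 1)*(z)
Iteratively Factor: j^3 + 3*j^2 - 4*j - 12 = (j + 2)*(j^2 + j - 6) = (j - 2)*(j + 2)*(j + 3)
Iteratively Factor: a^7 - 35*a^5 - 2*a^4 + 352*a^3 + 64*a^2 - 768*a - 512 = (a + 1)*(a^6 - a^5 - 34*a^4 + 32*a^3 + 320*a^2 - 256*a - 512) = (a + 1)*(a + 4)*(a^5 - 5*a^4 - 14*a^3 + 88*a^2 - 32*a - 128) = (a + 1)*(a + 4)^2*(a^4 - 9*a^3 + 22*a^2 - 32) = (a - 2)*(a + 1)*(a + 4)^2*(a^3 - 7*a^2 + 8*a + 16) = (a - 2)*(a + 1)^2*(a + 4)^2*(a^2 - 8*a + 16) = (a - 4)*(a - 2)*(a + 1)^2*(a + 4)^2*(a - 4)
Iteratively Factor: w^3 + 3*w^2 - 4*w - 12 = (w + 3)*(w^2 - 4) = (w + 2)*(w + 3)*(w - 2)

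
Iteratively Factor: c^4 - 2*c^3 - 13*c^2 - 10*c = (c)*(c^3 - 2*c^2 - 13*c - 10) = c*(c - 5)*(c^2 + 3*c + 2) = c*(c - 5)*(c + 2)*(c + 1)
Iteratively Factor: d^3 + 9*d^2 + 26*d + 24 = (d + 4)*(d^2 + 5*d + 6) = (d + 3)*(d + 4)*(d + 2)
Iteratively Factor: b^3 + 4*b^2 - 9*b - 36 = (b + 3)*(b^2 + b - 12) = (b - 3)*(b + 3)*(b + 4)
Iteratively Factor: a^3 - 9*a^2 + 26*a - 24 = (a - 2)*(a^2 - 7*a + 12) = (a - 4)*(a - 2)*(a - 3)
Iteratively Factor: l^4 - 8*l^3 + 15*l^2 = (l - 5)*(l^3 - 3*l^2) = (l - 5)*(l - 3)*(l^2) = l*(l - 5)*(l - 3)*(l)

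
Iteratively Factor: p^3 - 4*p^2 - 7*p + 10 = (p - 1)*(p^2 - 3*p - 10) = (p - 5)*(p - 1)*(p + 2)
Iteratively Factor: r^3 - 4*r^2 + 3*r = (r - 3)*(r^2 - r) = (r - 3)*(r - 1)*(r)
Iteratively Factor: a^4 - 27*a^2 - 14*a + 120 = (a + 3)*(a^3 - 3*a^2 - 18*a + 40) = (a - 5)*(a + 3)*(a^2 + 2*a - 8) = (a - 5)*(a - 2)*(a + 3)*(a + 4)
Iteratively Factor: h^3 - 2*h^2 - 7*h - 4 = (h + 1)*(h^2 - 3*h - 4) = (h + 1)^2*(h - 4)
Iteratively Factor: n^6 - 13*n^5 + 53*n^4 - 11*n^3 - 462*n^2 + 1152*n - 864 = (n + 3)*(n^5 - 16*n^4 + 101*n^3 - 314*n^2 + 480*n - 288) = (n - 2)*(n + 3)*(n^4 - 14*n^3 + 73*n^2 - 168*n + 144) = (n - 4)*(n - 2)*(n + 3)*(n^3 - 10*n^2 + 33*n - 36) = (n - 4)*(n - 3)*(n - 2)*(n + 3)*(n^2 - 7*n + 12) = (n - 4)*(n - 3)^2*(n - 2)*(n + 3)*(n - 4)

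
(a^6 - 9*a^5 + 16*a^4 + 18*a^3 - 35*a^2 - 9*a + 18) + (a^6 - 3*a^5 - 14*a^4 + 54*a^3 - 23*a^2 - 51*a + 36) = 2*a^6 - 12*a^5 + 2*a^4 + 72*a^3 - 58*a^2 - 60*a + 54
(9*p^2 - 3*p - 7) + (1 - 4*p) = 9*p^2 - 7*p - 6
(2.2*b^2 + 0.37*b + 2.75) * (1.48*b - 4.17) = 3.256*b^3 - 8.6264*b^2 + 2.5271*b - 11.4675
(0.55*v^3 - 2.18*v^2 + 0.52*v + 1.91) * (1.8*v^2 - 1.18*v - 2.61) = 0.99*v^5 - 4.573*v^4 + 2.0729*v^3 + 8.5142*v^2 - 3.611*v - 4.9851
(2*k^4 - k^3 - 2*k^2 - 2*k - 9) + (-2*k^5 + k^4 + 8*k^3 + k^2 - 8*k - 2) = -2*k^5 + 3*k^4 + 7*k^3 - k^2 - 10*k - 11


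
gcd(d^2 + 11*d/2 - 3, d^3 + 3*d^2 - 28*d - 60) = d + 6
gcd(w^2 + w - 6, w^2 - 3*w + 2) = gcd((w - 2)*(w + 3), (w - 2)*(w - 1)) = w - 2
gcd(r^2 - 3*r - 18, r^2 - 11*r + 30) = r - 6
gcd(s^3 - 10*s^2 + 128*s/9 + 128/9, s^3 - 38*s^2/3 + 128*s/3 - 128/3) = s^2 - 32*s/3 + 64/3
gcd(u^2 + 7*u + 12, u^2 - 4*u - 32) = u + 4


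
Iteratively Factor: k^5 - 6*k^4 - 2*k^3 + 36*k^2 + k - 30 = (k - 3)*(k^4 - 3*k^3 - 11*k^2 + 3*k + 10) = (k - 3)*(k + 2)*(k^3 - 5*k^2 - k + 5) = (k - 3)*(k - 1)*(k + 2)*(k^2 - 4*k - 5) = (k - 3)*(k - 1)*(k + 1)*(k + 2)*(k - 5)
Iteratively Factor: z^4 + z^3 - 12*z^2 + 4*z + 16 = (z + 1)*(z^3 - 12*z + 16) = (z - 2)*(z + 1)*(z^2 + 2*z - 8) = (z - 2)*(z + 1)*(z + 4)*(z - 2)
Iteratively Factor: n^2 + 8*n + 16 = (n + 4)*(n + 4)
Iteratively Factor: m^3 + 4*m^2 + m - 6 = (m - 1)*(m^2 + 5*m + 6) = (m - 1)*(m + 2)*(m + 3)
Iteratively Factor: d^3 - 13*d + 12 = (d - 3)*(d^2 + 3*d - 4) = (d - 3)*(d + 4)*(d - 1)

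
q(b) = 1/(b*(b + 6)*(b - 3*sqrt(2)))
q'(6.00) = -0.00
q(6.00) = 0.01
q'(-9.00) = 0.00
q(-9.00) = 0.00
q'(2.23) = 0.00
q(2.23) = -0.03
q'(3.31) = -0.02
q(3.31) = -0.03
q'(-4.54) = -0.00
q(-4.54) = 0.02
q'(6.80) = 0.00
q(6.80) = 0.00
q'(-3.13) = 0.00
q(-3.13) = 0.02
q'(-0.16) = 1.53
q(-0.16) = 0.24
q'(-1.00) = 0.04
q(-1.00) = 0.04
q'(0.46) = 0.18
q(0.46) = -0.09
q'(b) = -1/(b*(b + 6)*(b - 3*sqrt(2))^2) - 1/(b*(b + 6)^2*(b - 3*sqrt(2))) - 1/(b^2*(b + 6)*(b - 3*sqrt(2)))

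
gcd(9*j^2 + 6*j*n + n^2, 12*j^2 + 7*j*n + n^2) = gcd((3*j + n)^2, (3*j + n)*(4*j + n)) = 3*j + n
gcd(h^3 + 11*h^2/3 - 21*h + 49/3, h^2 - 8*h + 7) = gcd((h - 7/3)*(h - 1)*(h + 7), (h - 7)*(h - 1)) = h - 1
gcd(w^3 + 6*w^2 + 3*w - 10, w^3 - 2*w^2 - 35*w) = w + 5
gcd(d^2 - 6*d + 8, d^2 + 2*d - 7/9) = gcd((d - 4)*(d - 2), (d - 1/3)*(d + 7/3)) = 1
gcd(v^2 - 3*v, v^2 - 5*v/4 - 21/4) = v - 3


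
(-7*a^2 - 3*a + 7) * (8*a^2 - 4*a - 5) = -56*a^4 + 4*a^3 + 103*a^2 - 13*a - 35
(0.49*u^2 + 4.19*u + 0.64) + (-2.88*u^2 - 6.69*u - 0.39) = -2.39*u^2 - 2.5*u + 0.25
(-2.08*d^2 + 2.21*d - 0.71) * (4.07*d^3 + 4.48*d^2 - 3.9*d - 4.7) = -8.4656*d^5 - 0.323700000000001*d^4 + 15.1231*d^3 - 2.0238*d^2 - 7.618*d + 3.337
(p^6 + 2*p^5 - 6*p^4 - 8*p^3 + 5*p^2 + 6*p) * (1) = p^6 + 2*p^5 - 6*p^4 - 8*p^3 + 5*p^2 + 6*p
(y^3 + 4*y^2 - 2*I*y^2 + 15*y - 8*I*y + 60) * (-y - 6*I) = -y^4 - 4*y^3 - 4*I*y^3 - 27*y^2 - 16*I*y^2 - 108*y - 90*I*y - 360*I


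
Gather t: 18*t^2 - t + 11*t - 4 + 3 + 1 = 18*t^2 + 10*t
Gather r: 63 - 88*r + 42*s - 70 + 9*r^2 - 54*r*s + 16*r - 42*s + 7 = 9*r^2 + r*(-54*s - 72)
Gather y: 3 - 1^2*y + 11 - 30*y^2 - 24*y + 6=-30*y^2 - 25*y + 20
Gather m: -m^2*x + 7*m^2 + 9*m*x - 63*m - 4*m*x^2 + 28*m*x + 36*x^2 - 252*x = m^2*(7 - x) + m*(-4*x^2 + 37*x - 63) + 36*x^2 - 252*x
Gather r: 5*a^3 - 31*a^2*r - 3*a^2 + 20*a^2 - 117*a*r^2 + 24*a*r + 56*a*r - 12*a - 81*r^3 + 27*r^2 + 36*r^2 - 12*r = 5*a^3 + 17*a^2 - 12*a - 81*r^3 + r^2*(63 - 117*a) + r*(-31*a^2 + 80*a - 12)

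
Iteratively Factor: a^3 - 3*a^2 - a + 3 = (a - 1)*(a^2 - 2*a - 3) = (a - 1)*(a + 1)*(a - 3)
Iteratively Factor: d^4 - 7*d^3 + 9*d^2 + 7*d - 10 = (d - 2)*(d^3 - 5*d^2 - d + 5) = (d - 2)*(d + 1)*(d^2 - 6*d + 5) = (d - 2)*(d - 1)*(d + 1)*(d - 5)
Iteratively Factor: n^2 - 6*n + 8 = (n - 4)*(n - 2)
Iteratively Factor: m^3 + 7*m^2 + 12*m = (m)*(m^2 + 7*m + 12) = m*(m + 4)*(m + 3)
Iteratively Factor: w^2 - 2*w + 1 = (w - 1)*(w - 1)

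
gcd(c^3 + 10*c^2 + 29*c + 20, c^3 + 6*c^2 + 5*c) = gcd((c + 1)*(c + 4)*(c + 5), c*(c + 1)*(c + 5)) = c^2 + 6*c + 5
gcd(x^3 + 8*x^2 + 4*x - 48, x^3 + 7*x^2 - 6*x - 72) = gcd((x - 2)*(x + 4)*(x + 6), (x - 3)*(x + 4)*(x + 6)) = x^2 + 10*x + 24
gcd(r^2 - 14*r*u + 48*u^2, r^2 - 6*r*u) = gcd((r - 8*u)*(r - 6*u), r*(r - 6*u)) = r - 6*u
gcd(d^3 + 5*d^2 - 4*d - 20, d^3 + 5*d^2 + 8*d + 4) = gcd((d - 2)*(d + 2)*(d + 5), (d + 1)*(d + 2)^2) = d + 2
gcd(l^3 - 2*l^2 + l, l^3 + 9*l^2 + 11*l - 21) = l - 1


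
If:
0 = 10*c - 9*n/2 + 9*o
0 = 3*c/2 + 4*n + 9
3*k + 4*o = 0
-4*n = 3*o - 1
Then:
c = -642/259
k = -6508/2331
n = -342/259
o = 1627/777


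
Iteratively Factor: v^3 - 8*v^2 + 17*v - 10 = (v - 2)*(v^2 - 6*v + 5) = (v - 5)*(v - 2)*(v - 1)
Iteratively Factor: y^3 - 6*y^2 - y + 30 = (y + 2)*(y^2 - 8*y + 15) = (y - 3)*(y + 2)*(y - 5)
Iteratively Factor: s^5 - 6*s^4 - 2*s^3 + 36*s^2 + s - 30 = (s - 3)*(s^4 - 3*s^3 - 11*s^2 + 3*s + 10) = (s - 5)*(s - 3)*(s^3 + 2*s^2 - s - 2) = (s - 5)*(s - 3)*(s + 2)*(s^2 - 1) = (s - 5)*(s - 3)*(s + 1)*(s + 2)*(s - 1)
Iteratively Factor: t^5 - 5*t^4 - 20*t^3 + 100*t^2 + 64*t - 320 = (t + 4)*(t^4 - 9*t^3 + 16*t^2 + 36*t - 80) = (t - 5)*(t + 4)*(t^3 - 4*t^2 - 4*t + 16) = (t - 5)*(t + 2)*(t + 4)*(t^2 - 6*t + 8) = (t - 5)*(t - 4)*(t + 2)*(t + 4)*(t - 2)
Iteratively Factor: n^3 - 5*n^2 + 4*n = (n - 1)*(n^2 - 4*n) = (n - 4)*(n - 1)*(n)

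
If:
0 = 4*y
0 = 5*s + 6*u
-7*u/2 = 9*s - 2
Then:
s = 24/73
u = -20/73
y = 0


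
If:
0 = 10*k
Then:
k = 0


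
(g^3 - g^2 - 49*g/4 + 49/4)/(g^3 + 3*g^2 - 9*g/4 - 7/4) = (2*g - 7)/(2*g + 1)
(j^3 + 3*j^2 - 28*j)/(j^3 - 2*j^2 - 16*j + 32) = j*(j + 7)/(j^2 + 2*j - 8)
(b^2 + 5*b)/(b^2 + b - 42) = b*(b + 5)/(b^2 + b - 42)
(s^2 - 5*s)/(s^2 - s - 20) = s/(s + 4)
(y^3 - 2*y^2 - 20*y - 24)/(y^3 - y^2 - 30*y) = (y^2 + 4*y + 4)/(y*(y + 5))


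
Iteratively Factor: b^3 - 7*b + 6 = (b + 3)*(b^2 - 3*b + 2) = (b - 2)*(b + 3)*(b - 1)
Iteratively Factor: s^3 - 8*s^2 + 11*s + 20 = (s - 4)*(s^2 - 4*s - 5) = (s - 5)*(s - 4)*(s + 1)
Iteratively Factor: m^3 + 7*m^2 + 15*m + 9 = (m + 3)*(m^2 + 4*m + 3) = (m + 3)^2*(m + 1)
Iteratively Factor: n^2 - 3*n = (n)*(n - 3)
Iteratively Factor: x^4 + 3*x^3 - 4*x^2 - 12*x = (x)*(x^3 + 3*x^2 - 4*x - 12) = x*(x + 2)*(x^2 + x - 6) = x*(x - 2)*(x + 2)*(x + 3)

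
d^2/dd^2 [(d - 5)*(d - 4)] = 2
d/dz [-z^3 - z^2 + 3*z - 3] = -3*z^2 - 2*z + 3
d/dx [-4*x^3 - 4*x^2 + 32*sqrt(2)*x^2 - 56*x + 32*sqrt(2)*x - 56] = -12*x^2 - 8*x + 64*sqrt(2)*x - 56 + 32*sqrt(2)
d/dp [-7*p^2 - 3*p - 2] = -14*p - 3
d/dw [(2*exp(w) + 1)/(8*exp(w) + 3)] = -2*exp(w)/(8*exp(w) + 3)^2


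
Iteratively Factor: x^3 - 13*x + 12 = (x - 3)*(x^2 + 3*x - 4) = (x - 3)*(x - 1)*(x + 4)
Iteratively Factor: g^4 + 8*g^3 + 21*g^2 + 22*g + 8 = (g + 1)*(g^3 + 7*g^2 + 14*g + 8) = (g + 1)*(g + 2)*(g^2 + 5*g + 4) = (g + 1)*(g + 2)*(g + 4)*(g + 1)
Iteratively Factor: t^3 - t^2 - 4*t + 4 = (t + 2)*(t^2 - 3*t + 2) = (t - 2)*(t + 2)*(t - 1)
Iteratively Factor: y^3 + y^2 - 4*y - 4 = (y + 1)*(y^2 - 4) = (y - 2)*(y + 1)*(y + 2)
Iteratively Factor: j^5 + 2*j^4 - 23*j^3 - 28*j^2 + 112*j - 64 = (j - 4)*(j^4 + 6*j^3 + j^2 - 24*j + 16) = (j - 4)*(j + 4)*(j^3 + 2*j^2 - 7*j + 4) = (j - 4)*(j + 4)^2*(j^2 - 2*j + 1) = (j - 4)*(j - 1)*(j + 4)^2*(j - 1)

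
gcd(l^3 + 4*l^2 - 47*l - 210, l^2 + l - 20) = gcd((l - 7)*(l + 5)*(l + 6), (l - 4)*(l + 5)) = l + 5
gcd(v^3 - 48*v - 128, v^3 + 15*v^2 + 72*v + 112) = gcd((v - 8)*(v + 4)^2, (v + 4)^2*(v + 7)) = v^2 + 8*v + 16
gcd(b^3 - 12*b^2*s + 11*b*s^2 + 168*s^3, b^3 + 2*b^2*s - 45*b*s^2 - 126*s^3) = -b^2 + 4*b*s + 21*s^2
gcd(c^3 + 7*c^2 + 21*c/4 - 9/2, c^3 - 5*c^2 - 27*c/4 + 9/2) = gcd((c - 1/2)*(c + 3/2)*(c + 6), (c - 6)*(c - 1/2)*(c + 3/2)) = c^2 + c - 3/4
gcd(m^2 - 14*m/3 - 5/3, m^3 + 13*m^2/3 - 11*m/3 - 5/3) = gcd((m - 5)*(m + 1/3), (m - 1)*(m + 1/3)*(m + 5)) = m + 1/3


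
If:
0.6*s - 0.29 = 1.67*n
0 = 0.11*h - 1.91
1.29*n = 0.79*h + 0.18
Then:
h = 17.36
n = 10.77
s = 30.47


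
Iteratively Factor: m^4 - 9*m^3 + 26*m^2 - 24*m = (m - 4)*(m^3 - 5*m^2 + 6*m) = (m - 4)*(m - 2)*(m^2 - 3*m) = m*(m - 4)*(m - 2)*(m - 3)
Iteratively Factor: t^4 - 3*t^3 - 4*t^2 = (t - 4)*(t^3 + t^2) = (t - 4)*(t + 1)*(t^2) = t*(t - 4)*(t + 1)*(t)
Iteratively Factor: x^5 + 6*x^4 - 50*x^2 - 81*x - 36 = (x + 1)*(x^4 + 5*x^3 - 5*x^2 - 45*x - 36) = (x + 1)*(x + 4)*(x^3 + x^2 - 9*x - 9) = (x + 1)*(x + 3)*(x + 4)*(x^2 - 2*x - 3) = (x + 1)^2*(x + 3)*(x + 4)*(x - 3)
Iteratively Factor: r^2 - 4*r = (r)*(r - 4)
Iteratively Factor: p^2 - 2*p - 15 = (p - 5)*(p + 3)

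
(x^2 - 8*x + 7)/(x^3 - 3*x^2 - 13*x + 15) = (x - 7)/(x^2 - 2*x - 15)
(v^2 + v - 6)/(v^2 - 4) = (v + 3)/(v + 2)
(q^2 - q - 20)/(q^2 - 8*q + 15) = (q + 4)/(q - 3)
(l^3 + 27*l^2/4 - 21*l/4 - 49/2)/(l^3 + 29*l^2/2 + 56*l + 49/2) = (4*l^2 - l - 14)/(2*(2*l^2 + 15*l + 7))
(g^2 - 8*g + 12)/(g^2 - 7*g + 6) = (g - 2)/(g - 1)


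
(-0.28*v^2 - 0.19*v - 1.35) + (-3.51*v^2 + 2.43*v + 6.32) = -3.79*v^2 + 2.24*v + 4.97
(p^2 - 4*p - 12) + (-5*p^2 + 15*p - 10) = -4*p^2 + 11*p - 22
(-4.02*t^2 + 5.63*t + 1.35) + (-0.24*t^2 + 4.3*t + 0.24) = -4.26*t^2 + 9.93*t + 1.59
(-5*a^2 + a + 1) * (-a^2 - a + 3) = 5*a^4 + 4*a^3 - 17*a^2 + 2*a + 3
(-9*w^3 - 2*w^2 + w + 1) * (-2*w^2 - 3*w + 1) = 18*w^5 + 31*w^4 - 5*w^3 - 7*w^2 - 2*w + 1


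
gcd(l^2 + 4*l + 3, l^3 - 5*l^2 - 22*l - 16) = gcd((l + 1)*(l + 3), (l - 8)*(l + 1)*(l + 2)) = l + 1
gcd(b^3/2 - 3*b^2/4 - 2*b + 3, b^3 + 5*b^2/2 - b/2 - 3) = b + 2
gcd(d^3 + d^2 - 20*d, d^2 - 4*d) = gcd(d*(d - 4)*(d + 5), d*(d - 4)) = d^2 - 4*d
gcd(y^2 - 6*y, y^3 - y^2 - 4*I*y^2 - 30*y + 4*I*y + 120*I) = y - 6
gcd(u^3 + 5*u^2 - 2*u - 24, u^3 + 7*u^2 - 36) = u^2 + u - 6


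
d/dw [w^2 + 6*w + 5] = 2*w + 6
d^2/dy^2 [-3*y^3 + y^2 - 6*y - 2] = 2 - 18*y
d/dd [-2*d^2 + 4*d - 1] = 4 - 4*d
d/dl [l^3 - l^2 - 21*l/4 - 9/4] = 3*l^2 - 2*l - 21/4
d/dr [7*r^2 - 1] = 14*r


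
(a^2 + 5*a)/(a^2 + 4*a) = (a + 5)/(a + 4)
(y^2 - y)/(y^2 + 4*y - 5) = y/(y + 5)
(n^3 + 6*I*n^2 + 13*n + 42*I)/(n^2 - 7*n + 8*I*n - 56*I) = (n^3 + 6*I*n^2 + 13*n + 42*I)/(n^2 + n*(-7 + 8*I) - 56*I)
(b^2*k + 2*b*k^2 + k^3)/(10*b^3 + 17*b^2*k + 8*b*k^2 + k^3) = k*(b + k)/(10*b^2 + 7*b*k + k^2)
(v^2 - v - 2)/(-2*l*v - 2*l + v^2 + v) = (v - 2)/(-2*l + v)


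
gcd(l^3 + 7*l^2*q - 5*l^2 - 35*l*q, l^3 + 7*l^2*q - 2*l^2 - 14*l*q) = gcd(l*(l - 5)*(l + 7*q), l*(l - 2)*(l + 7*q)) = l^2 + 7*l*q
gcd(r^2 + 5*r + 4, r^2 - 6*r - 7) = r + 1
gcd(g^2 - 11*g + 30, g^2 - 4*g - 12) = g - 6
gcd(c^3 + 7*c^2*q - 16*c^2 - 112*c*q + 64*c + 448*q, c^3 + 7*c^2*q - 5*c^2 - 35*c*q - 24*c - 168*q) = c^2 + 7*c*q - 8*c - 56*q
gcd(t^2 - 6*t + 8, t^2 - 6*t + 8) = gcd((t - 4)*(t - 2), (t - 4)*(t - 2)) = t^2 - 6*t + 8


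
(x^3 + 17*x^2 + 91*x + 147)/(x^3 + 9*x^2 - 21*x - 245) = (x + 3)/(x - 5)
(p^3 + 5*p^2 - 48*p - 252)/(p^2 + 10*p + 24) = (p^2 - p - 42)/(p + 4)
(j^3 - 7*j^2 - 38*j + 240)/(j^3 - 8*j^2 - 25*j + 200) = (j + 6)/(j + 5)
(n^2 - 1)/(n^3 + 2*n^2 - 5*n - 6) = (n - 1)/(n^2 + n - 6)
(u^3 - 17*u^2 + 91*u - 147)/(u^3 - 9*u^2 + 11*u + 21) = (u - 7)/(u + 1)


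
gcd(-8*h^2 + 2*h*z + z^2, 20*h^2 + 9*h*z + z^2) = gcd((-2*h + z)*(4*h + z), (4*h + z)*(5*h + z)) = 4*h + z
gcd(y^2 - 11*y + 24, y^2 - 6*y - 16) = y - 8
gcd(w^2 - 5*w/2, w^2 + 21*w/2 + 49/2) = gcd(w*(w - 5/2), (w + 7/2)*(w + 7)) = 1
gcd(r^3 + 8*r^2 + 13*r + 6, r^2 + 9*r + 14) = 1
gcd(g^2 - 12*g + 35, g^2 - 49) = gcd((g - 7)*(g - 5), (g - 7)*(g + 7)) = g - 7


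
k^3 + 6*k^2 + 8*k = k*(k + 2)*(k + 4)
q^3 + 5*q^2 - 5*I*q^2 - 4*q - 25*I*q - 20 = (q + 5)*(q - 4*I)*(q - I)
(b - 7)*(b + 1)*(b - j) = b^3 - b^2*j - 6*b^2 + 6*b*j - 7*b + 7*j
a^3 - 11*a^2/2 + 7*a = a*(a - 7/2)*(a - 2)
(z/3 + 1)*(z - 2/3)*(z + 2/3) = z^3/3 + z^2 - 4*z/27 - 4/9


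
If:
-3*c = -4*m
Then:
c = 4*m/3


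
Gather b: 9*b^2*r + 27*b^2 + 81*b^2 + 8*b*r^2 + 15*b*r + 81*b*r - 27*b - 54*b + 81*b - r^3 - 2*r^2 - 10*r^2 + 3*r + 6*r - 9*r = b^2*(9*r + 108) + b*(8*r^2 + 96*r) - r^3 - 12*r^2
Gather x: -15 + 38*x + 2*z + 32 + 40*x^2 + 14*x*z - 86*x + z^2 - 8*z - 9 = 40*x^2 + x*(14*z - 48) + z^2 - 6*z + 8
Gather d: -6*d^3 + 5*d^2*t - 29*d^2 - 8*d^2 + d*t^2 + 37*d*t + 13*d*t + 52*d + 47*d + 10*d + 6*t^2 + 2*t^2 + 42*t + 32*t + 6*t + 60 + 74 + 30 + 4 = -6*d^3 + d^2*(5*t - 37) + d*(t^2 + 50*t + 109) + 8*t^2 + 80*t + 168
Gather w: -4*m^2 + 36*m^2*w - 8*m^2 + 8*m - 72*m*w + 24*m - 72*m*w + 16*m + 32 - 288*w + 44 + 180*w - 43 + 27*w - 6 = -12*m^2 + 48*m + w*(36*m^2 - 144*m - 81) + 27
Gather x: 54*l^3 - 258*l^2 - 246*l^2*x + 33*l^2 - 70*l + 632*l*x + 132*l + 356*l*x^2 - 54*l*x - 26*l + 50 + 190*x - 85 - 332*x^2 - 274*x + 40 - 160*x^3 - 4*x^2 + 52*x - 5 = 54*l^3 - 225*l^2 + 36*l - 160*x^3 + x^2*(356*l - 336) + x*(-246*l^2 + 578*l - 32)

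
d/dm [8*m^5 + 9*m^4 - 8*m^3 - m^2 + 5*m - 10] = 40*m^4 + 36*m^3 - 24*m^2 - 2*m + 5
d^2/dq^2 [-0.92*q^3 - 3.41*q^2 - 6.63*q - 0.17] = -5.52*q - 6.82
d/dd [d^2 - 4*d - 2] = 2*d - 4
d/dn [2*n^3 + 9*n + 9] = 6*n^2 + 9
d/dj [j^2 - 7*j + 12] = 2*j - 7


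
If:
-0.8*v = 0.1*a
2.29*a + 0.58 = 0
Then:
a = -0.25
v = 0.03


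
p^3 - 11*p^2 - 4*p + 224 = (p - 8)*(p - 7)*(p + 4)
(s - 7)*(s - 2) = s^2 - 9*s + 14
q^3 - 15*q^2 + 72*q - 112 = (q - 7)*(q - 4)^2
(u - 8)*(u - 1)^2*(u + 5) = u^4 - 5*u^3 - 33*u^2 + 77*u - 40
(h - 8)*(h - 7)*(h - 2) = h^3 - 17*h^2 + 86*h - 112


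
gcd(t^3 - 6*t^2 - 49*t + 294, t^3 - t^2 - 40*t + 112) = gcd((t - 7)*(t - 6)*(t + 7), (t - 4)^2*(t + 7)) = t + 7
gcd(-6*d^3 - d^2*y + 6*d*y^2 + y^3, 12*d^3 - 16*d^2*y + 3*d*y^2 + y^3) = -6*d^2 + 5*d*y + y^2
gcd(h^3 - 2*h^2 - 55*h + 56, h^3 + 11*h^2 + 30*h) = 1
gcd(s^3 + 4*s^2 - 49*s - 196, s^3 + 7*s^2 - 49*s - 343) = s^2 - 49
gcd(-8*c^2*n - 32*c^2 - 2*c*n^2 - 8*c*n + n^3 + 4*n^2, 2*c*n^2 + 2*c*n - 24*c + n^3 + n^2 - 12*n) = 2*c*n + 8*c + n^2 + 4*n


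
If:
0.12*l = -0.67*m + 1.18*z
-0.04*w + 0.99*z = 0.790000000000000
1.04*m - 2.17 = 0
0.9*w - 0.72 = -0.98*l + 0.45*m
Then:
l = -2.14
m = 2.09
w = 4.18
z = 0.97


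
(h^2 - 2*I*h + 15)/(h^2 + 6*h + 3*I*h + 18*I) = (h - 5*I)/(h + 6)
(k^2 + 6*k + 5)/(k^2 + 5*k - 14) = (k^2 + 6*k + 5)/(k^2 + 5*k - 14)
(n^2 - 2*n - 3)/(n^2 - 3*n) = (n + 1)/n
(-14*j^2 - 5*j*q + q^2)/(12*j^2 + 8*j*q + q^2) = (-7*j + q)/(6*j + q)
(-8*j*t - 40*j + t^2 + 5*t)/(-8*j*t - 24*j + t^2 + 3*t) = (t + 5)/(t + 3)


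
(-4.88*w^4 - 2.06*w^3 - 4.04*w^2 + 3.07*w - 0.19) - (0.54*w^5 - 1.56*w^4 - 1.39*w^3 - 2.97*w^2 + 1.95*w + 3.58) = -0.54*w^5 - 3.32*w^4 - 0.67*w^3 - 1.07*w^2 + 1.12*w - 3.77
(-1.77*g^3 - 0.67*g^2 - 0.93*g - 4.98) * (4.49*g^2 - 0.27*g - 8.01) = -7.9473*g^5 - 2.5304*g^4 + 10.1829*g^3 - 16.7424*g^2 + 8.7939*g + 39.8898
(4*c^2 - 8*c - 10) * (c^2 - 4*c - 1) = 4*c^4 - 24*c^3 + 18*c^2 + 48*c + 10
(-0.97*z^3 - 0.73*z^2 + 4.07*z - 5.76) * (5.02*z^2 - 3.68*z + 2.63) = -4.8694*z^5 - 0.0949999999999998*z^4 + 20.5667*z^3 - 45.8127*z^2 + 31.9009*z - 15.1488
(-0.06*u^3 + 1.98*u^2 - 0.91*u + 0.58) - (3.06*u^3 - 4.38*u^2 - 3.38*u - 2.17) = -3.12*u^3 + 6.36*u^2 + 2.47*u + 2.75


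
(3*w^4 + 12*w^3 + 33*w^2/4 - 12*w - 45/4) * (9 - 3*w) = -9*w^5 - 9*w^4 + 333*w^3/4 + 441*w^2/4 - 297*w/4 - 405/4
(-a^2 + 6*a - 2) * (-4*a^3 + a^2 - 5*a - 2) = 4*a^5 - 25*a^4 + 19*a^3 - 30*a^2 - 2*a + 4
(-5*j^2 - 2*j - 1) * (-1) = 5*j^2 + 2*j + 1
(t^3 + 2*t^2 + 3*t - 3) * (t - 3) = t^4 - t^3 - 3*t^2 - 12*t + 9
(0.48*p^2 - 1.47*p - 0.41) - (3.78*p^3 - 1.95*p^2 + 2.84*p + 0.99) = -3.78*p^3 + 2.43*p^2 - 4.31*p - 1.4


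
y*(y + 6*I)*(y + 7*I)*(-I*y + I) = -I*y^4 + 13*y^3 + I*y^3 - 13*y^2 + 42*I*y^2 - 42*I*y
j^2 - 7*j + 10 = (j - 5)*(j - 2)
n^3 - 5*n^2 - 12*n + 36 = (n - 6)*(n - 2)*(n + 3)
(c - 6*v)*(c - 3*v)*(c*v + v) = c^3*v - 9*c^2*v^2 + c^2*v + 18*c*v^3 - 9*c*v^2 + 18*v^3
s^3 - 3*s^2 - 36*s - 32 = (s - 8)*(s + 1)*(s + 4)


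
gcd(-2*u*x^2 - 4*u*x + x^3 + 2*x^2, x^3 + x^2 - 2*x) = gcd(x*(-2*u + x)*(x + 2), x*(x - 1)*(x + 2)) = x^2 + 2*x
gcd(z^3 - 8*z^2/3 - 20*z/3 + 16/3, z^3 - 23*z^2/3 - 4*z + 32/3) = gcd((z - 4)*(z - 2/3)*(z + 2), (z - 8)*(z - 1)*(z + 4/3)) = 1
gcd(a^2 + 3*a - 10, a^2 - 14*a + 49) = 1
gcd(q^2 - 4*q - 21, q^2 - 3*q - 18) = q + 3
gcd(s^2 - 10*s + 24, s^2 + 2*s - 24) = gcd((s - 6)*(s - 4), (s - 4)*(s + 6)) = s - 4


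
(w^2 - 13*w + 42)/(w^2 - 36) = (w - 7)/(w + 6)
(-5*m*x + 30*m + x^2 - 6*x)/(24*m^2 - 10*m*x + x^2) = (-5*m*x + 30*m + x^2 - 6*x)/(24*m^2 - 10*m*x + x^2)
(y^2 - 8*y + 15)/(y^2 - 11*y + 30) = (y - 3)/(y - 6)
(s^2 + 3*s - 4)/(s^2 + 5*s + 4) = (s - 1)/(s + 1)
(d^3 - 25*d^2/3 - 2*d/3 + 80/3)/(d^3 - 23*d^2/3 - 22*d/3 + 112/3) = (3*d + 5)/(3*d + 7)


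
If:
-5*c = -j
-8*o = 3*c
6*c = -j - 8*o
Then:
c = 0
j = 0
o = 0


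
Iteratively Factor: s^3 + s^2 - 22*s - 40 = (s - 5)*(s^2 + 6*s + 8) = (s - 5)*(s + 4)*(s + 2)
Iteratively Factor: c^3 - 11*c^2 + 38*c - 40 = (c - 2)*(c^2 - 9*c + 20) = (c - 5)*(c - 2)*(c - 4)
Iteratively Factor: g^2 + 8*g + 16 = (g + 4)*(g + 4)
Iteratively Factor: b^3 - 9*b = (b - 3)*(b^2 + 3*b) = b*(b - 3)*(b + 3)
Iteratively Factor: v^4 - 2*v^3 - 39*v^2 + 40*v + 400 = (v + 4)*(v^3 - 6*v^2 - 15*v + 100) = (v - 5)*(v + 4)*(v^2 - v - 20) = (v - 5)^2*(v + 4)*(v + 4)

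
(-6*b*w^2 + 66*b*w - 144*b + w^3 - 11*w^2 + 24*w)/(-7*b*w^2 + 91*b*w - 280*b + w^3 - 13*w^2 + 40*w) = (-6*b*w + 18*b + w^2 - 3*w)/(-7*b*w + 35*b + w^2 - 5*w)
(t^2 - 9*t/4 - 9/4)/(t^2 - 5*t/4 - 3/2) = (t - 3)/(t - 2)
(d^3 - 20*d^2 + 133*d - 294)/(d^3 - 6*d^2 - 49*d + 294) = (d - 7)/(d + 7)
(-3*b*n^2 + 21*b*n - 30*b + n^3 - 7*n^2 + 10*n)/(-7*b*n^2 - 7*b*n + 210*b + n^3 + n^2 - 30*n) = (3*b*n - 6*b - n^2 + 2*n)/(7*b*n + 42*b - n^2 - 6*n)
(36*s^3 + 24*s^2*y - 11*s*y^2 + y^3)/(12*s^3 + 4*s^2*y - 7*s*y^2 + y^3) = (-6*s + y)/(-2*s + y)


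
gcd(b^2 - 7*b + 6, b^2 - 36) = b - 6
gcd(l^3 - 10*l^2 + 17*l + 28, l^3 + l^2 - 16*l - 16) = l^2 - 3*l - 4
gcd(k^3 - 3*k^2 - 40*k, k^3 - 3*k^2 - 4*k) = k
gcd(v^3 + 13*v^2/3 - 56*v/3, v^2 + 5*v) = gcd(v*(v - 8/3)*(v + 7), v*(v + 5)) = v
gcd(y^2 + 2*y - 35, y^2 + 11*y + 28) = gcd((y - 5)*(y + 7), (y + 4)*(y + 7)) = y + 7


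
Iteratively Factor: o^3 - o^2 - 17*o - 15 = (o + 1)*(o^2 - 2*o - 15) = (o - 5)*(o + 1)*(o + 3)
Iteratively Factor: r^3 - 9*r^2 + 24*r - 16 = (r - 1)*(r^2 - 8*r + 16) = (r - 4)*(r - 1)*(r - 4)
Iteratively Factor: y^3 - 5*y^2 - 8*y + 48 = (y - 4)*(y^2 - y - 12) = (y - 4)^2*(y + 3)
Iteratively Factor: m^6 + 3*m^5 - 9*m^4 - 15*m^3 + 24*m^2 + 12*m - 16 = (m - 2)*(m^5 + 5*m^4 + m^3 - 13*m^2 - 2*m + 8) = (m - 2)*(m + 2)*(m^4 + 3*m^3 - 5*m^2 - 3*m + 4) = (m - 2)*(m - 1)*(m + 2)*(m^3 + 4*m^2 - m - 4) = (m - 2)*(m - 1)*(m + 2)*(m + 4)*(m^2 - 1) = (m - 2)*(m - 1)^2*(m + 2)*(m + 4)*(m + 1)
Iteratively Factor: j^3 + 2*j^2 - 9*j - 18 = (j - 3)*(j^2 + 5*j + 6) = (j - 3)*(j + 3)*(j + 2)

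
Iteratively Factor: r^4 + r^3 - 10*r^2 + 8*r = (r + 4)*(r^3 - 3*r^2 + 2*r) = (r - 1)*(r + 4)*(r^2 - 2*r) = (r - 2)*(r - 1)*(r + 4)*(r)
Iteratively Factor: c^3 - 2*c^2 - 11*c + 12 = (c - 4)*(c^2 + 2*c - 3) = (c - 4)*(c - 1)*(c + 3)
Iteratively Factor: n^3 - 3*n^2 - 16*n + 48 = (n - 3)*(n^2 - 16) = (n - 3)*(n + 4)*(n - 4)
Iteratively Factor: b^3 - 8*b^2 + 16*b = (b)*(b^2 - 8*b + 16) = b*(b - 4)*(b - 4)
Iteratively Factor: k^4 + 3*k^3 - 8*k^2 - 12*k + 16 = (k + 2)*(k^3 + k^2 - 10*k + 8) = (k - 2)*(k + 2)*(k^2 + 3*k - 4) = (k - 2)*(k + 2)*(k + 4)*(k - 1)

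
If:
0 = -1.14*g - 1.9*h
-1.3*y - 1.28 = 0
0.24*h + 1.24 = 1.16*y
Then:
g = 16.54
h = -9.93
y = -0.98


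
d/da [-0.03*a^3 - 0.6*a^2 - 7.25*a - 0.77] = -0.09*a^2 - 1.2*a - 7.25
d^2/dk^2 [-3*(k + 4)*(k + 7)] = -6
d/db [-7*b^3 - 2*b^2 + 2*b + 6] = -21*b^2 - 4*b + 2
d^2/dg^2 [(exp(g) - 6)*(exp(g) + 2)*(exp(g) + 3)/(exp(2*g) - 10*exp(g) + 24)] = (exp(3*g) - 12*exp(2*g) + 90*exp(g) + 104)*exp(g)/(exp(3*g) - 12*exp(2*g) + 48*exp(g) - 64)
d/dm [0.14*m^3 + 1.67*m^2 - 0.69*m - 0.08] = 0.42*m^2 + 3.34*m - 0.69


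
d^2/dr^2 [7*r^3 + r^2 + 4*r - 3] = 42*r + 2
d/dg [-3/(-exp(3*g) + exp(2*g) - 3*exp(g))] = 3*(-3*exp(2*g) + 2*exp(g) - 3)*exp(-g)/(exp(2*g) - exp(g) + 3)^2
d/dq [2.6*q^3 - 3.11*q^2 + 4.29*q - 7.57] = 7.8*q^2 - 6.22*q + 4.29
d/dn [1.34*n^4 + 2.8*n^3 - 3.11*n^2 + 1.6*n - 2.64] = 5.36*n^3 + 8.4*n^2 - 6.22*n + 1.6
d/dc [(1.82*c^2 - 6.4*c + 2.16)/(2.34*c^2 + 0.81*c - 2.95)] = (16.4502*c^2 - 20.8468*c + 17.1304)/(5.4756*c^4 + 3.7908*c^3 - 13.1499*c^2 - 4.779*c + 8.7025)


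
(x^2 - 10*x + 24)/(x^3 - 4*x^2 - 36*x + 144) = 1/(x + 6)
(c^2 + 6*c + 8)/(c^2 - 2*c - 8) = (c + 4)/(c - 4)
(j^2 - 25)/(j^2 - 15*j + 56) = (j^2 - 25)/(j^2 - 15*j + 56)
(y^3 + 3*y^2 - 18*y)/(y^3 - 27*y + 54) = y/(y - 3)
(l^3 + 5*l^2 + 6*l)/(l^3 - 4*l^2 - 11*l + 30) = l*(l + 2)/(l^2 - 7*l + 10)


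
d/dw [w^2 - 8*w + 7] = 2*w - 8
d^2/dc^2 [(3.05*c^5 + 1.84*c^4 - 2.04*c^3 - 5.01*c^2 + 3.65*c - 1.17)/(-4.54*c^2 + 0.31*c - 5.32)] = (-377.19228*c^7 - 7.16956799999997*c^6 - 1313.968284*c^5 - 116.806056*c^4 - 1912.40782*c^3 - 1226.442936*c^2 + 865.487748*c + 215.25821)/(93.576664*c^6 - 19.168788*c^5 + 330.270018*c^4 - 44.953999*c^3 + 387.012444*c^2 - 26.321232*c + 150.568768)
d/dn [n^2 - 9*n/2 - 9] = 2*n - 9/2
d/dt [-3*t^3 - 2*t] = -9*t^2 - 2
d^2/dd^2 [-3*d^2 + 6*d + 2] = -6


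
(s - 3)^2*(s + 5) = s^3 - s^2 - 21*s + 45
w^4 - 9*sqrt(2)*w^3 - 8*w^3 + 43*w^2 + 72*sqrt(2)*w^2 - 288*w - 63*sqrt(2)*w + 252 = (w - 7)*(w - 1)*(w - 6*sqrt(2))*(w - 3*sqrt(2))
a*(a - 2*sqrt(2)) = a^2 - 2*sqrt(2)*a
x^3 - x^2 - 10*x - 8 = (x - 4)*(x + 1)*(x + 2)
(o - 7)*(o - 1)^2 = o^3 - 9*o^2 + 15*o - 7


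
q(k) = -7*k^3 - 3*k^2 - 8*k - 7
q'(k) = -21*k^2 - 6*k - 8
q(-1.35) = 15.56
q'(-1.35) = -38.17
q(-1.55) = 24.26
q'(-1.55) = -49.15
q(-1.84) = 41.17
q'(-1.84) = -68.06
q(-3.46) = 274.72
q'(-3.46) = -238.64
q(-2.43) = 95.17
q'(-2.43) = -117.42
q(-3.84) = 375.84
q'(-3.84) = -294.62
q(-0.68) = -0.75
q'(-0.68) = -13.63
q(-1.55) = 24.26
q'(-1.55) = -49.15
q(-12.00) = 11753.00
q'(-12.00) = -2960.00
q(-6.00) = 1445.00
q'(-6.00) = -728.00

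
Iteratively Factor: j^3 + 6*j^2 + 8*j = (j + 4)*(j^2 + 2*j) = j*(j + 4)*(j + 2)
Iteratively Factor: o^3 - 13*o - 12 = (o - 4)*(o^2 + 4*o + 3) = (o - 4)*(o + 3)*(o + 1)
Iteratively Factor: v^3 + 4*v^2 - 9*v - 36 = (v - 3)*(v^2 + 7*v + 12) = (v - 3)*(v + 4)*(v + 3)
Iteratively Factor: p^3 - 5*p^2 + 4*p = (p - 1)*(p^2 - 4*p) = (p - 4)*(p - 1)*(p)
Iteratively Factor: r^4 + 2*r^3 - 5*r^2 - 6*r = (r + 3)*(r^3 - r^2 - 2*r) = r*(r + 3)*(r^2 - r - 2) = r*(r - 2)*(r + 3)*(r + 1)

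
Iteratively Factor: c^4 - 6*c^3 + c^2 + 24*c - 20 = (c - 1)*(c^3 - 5*c^2 - 4*c + 20) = (c - 5)*(c - 1)*(c^2 - 4) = (c - 5)*(c - 2)*(c - 1)*(c + 2)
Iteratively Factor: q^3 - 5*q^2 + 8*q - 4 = (q - 2)*(q^2 - 3*q + 2) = (q - 2)*(q - 1)*(q - 2)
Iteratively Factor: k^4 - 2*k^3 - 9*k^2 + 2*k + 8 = (k + 2)*(k^3 - 4*k^2 - k + 4) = (k + 1)*(k + 2)*(k^2 - 5*k + 4) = (k - 4)*(k + 1)*(k + 2)*(k - 1)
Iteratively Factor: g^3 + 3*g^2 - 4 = (g - 1)*(g^2 + 4*g + 4) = (g - 1)*(g + 2)*(g + 2)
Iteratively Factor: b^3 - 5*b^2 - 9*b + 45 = (b + 3)*(b^2 - 8*b + 15) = (b - 3)*(b + 3)*(b - 5)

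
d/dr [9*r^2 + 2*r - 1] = 18*r + 2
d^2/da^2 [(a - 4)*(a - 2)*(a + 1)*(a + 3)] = 12*a^2 - 12*a - 26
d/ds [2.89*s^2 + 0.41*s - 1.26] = 5.78*s + 0.41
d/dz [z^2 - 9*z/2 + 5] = 2*z - 9/2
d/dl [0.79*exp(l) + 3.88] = 0.79*exp(l)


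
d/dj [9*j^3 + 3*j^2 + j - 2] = 27*j^2 + 6*j + 1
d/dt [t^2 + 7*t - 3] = 2*t + 7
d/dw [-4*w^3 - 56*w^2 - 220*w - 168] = -12*w^2 - 112*w - 220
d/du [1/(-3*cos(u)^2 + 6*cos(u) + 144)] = 2*(1 - cos(u))*sin(u)/(3*(sin(u)^2 + 2*cos(u) + 47)^2)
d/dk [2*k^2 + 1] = 4*k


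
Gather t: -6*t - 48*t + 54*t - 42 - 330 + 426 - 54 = 0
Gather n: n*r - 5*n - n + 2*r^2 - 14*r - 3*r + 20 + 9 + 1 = n*(r - 6) + 2*r^2 - 17*r + 30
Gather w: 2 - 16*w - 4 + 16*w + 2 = 0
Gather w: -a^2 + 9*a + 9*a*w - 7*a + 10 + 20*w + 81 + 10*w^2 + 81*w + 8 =-a^2 + 2*a + 10*w^2 + w*(9*a + 101) + 99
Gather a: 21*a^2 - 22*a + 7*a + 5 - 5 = 21*a^2 - 15*a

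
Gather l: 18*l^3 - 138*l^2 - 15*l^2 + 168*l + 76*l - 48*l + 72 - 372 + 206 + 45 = 18*l^3 - 153*l^2 + 196*l - 49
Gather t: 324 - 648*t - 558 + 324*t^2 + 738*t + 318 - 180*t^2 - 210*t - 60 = 144*t^2 - 120*t + 24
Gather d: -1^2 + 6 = 5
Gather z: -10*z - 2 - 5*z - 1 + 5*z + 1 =-10*z - 2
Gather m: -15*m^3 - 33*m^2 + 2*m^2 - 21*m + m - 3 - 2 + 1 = -15*m^3 - 31*m^2 - 20*m - 4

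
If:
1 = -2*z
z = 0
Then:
No Solution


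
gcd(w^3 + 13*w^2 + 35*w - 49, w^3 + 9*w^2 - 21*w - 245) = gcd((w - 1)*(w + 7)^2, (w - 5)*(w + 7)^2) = w^2 + 14*w + 49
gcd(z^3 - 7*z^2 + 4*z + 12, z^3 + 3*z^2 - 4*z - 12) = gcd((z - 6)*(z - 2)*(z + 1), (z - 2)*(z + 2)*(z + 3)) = z - 2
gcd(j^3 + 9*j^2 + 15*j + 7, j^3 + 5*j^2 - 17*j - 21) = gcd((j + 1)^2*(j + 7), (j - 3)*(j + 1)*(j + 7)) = j^2 + 8*j + 7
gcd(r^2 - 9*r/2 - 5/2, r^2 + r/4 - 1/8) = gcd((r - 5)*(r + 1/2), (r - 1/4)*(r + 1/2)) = r + 1/2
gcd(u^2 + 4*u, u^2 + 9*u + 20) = u + 4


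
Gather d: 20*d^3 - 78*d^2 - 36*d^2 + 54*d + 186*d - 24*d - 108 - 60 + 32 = 20*d^3 - 114*d^2 + 216*d - 136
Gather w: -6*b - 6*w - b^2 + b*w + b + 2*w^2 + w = -b^2 - 5*b + 2*w^2 + w*(b - 5)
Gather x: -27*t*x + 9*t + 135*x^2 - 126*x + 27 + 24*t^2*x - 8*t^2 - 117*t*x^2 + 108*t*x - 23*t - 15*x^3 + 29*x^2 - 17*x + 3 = -8*t^2 - 14*t - 15*x^3 + x^2*(164 - 117*t) + x*(24*t^2 + 81*t - 143) + 30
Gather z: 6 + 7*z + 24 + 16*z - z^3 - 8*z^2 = -z^3 - 8*z^2 + 23*z + 30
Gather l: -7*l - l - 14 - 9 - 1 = -8*l - 24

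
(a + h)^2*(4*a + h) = 4*a^3 + 9*a^2*h + 6*a*h^2 + h^3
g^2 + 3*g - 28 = (g - 4)*(g + 7)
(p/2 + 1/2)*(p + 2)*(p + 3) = p^3/2 + 3*p^2 + 11*p/2 + 3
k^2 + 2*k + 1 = (k + 1)^2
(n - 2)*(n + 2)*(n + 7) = n^3 + 7*n^2 - 4*n - 28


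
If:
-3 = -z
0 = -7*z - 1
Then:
No Solution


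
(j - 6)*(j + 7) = j^2 + j - 42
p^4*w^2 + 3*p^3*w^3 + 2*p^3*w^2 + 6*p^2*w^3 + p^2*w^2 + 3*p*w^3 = p*(p + 3*w)*(p*w + w)^2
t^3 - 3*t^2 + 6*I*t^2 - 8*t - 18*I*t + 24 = (t - 3)*(t + 2*I)*(t + 4*I)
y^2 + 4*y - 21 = (y - 3)*(y + 7)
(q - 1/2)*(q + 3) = q^2 + 5*q/2 - 3/2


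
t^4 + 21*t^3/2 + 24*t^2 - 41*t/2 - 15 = (t - 1)*(t + 1/2)*(t + 5)*(t + 6)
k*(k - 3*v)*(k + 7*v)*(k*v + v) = k^4*v + 4*k^3*v^2 + k^3*v - 21*k^2*v^3 + 4*k^2*v^2 - 21*k*v^3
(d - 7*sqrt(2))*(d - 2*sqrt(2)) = d^2 - 9*sqrt(2)*d + 28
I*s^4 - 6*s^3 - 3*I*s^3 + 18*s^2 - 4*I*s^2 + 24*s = s*(s - 4)*(s + 6*I)*(I*s + I)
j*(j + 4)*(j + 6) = j^3 + 10*j^2 + 24*j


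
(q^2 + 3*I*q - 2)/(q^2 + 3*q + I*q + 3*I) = (q + 2*I)/(q + 3)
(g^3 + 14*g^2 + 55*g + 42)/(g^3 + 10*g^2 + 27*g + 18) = (g + 7)/(g + 3)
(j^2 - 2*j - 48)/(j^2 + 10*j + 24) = (j - 8)/(j + 4)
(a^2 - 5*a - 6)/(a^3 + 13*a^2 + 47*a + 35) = (a - 6)/(a^2 + 12*a + 35)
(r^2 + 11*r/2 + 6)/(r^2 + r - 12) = (r + 3/2)/(r - 3)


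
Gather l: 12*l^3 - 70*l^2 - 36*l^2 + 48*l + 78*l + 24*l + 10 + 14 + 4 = 12*l^3 - 106*l^2 + 150*l + 28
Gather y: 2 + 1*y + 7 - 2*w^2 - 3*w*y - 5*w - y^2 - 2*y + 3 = -2*w^2 - 5*w - y^2 + y*(-3*w - 1) + 12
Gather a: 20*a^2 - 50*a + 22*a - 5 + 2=20*a^2 - 28*a - 3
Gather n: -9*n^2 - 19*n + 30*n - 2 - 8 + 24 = -9*n^2 + 11*n + 14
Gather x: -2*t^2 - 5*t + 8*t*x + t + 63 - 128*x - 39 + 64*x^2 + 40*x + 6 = -2*t^2 - 4*t + 64*x^2 + x*(8*t - 88) + 30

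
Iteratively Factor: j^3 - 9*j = (j)*(j^2 - 9) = j*(j + 3)*(j - 3)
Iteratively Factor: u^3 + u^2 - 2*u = (u + 2)*(u^2 - u) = (u - 1)*(u + 2)*(u)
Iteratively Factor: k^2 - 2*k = (k)*(k - 2)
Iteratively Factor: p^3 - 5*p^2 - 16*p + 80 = (p - 5)*(p^2 - 16) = (p - 5)*(p - 4)*(p + 4)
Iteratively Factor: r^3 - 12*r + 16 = (r + 4)*(r^2 - 4*r + 4) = (r - 2)*(r + 4)*(r - 2)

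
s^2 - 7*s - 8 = (s - 8)*(s + 1)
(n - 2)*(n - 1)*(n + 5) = n^3 + 2*n^2 - 13*n + 10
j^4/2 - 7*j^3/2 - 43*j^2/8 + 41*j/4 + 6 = (j/2 + 1)*(j - 8)*(j - 3/2)*(j + 1/2)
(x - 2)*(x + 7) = x^2 + 5*x - 14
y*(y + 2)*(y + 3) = y^3 + 5*y^2 + 6*y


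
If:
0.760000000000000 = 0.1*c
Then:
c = 7.60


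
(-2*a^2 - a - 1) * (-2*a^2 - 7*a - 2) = 4*a^4 + 16*a^3 + 13*a^2 + 9*a + 2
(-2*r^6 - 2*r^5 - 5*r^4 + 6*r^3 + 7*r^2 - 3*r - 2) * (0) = 0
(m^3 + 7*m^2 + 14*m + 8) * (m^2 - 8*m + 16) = m^5 - m^4 - 26*m^3 + 8*m^2 + 160*m + 128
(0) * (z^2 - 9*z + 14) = 0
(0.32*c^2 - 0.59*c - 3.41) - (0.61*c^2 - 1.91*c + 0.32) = -0.29*c^2 + 1.32*c - 3.73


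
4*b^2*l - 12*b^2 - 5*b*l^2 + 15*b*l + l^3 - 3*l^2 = (-4*b + l)*(-b + l)*(l - 3)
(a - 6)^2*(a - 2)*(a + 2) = a^4 - 12*a^3 + 32*a^2 + 48*a - 144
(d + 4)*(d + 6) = d^2 + 10*d + 24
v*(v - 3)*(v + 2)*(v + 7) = v^4 + 6*v^3 - 13*v^2 - 42*v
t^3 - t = t*(t - 1)*(t + 1)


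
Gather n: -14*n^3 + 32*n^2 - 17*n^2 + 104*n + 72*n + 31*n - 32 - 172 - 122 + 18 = -14*n^3 + 15*n^2 + 207*n - 308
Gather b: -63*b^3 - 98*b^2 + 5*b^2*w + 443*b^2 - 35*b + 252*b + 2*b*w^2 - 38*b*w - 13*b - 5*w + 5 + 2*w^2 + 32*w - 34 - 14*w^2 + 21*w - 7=-63*b^3 + b^2*(5*w + 345) + b*(2*w^2 - 38*w + 204) - 12*w^2 + 48*w - 36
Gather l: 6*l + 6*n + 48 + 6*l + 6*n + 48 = 12*l + 12*n + 96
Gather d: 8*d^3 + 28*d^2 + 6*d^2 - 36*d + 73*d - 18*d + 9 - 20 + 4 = 8*d^3 + 34*d^2 + 19*d - 7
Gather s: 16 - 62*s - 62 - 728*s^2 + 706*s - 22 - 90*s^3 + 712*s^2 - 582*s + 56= -90*s^3 - 16*s^2 + 62*s - 12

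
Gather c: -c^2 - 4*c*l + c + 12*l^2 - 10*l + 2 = -c^2 + c*(1 - 4*l) + 12*l^2 - 10*l + 2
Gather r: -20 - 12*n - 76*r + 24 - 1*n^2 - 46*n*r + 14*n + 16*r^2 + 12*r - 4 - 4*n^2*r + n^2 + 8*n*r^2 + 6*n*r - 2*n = r^2*(8*n + 16) + r*(-4*n^2 - 40*n - 64)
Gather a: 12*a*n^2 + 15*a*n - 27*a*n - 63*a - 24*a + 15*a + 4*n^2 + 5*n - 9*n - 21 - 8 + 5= a*(12*n^2 - 12*n - 72) + 4*n^2 - 4*n - 24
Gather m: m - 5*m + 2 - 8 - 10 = -4*m - 16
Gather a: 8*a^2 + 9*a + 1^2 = 8*a^2 + 9*a + 1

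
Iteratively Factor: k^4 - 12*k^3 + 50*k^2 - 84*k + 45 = (k - 5)*(k^3 - 7*k^2 + 15*k - 9) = (k - 5)*(k - 3)*(k^2 - 4*k + 3) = (k - 5)*(k - 3)*(k - 1)*(k - 3)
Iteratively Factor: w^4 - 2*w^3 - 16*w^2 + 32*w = (w - 4)*(w^3 + 2*w^2 - 8*w) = (w - 4)*(w - 2)*(w^2 + 4*w) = (w - 4)*(w - 2)*(w + 4)*(w)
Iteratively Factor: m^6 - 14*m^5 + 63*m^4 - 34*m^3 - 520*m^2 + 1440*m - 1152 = (m + 3)*(m^5 - 17*m^4 + 114*m^3 - 376*m^2 + 608*m - 384) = (m - 2)*(m + 3)*(m^4 - 15*m^3 + 84*m^2 - 208*m + 192) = (m - 4)*(m - 2)*(m + 3)*(m^3 - 11*m^2 + 40*m - 48) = (m - 4)^2*(m - 2)*(m + 3)*(m^2 - 7*m + 12) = (m - 4)^3*(m - 2)*(m + 3)*(m - 3)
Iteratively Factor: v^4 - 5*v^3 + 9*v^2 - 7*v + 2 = (v - 1)*(v^3 - 4*v^2 + 5*v - 2) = (v - 2)*(v - 1)*(v^2 - 2*v + 1) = (v - 2)*(v - 1)^2*(v - 1)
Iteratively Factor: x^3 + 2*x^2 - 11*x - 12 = (x + 1)*(x^2 + x - 12) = (x - 3)*(x + 1)*(x + 4)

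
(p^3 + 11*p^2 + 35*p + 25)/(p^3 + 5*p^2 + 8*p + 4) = (p^2 + 10*p + 25)/(p^2 + 4*p + 4)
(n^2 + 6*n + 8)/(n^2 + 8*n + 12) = (n + 4)/(n + 6)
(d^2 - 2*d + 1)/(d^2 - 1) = (d - 1)/(d + 1)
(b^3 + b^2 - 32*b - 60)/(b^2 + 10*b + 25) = (b^2 - 4*b - 12)/(b + 5)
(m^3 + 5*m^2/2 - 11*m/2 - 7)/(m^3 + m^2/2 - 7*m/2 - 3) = (2*m + 7)/(2*m + 3)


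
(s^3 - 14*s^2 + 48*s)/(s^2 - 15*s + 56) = s*(s - 6)/(s - 7)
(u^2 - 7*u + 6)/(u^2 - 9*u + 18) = (u - 1)/(u - 3)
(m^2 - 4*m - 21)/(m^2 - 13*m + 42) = (m + 3)/(m - 6)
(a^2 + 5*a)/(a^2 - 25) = a/(a - 5)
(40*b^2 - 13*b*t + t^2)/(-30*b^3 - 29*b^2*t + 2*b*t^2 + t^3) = (-8*b + t)/(6*b^2 + 7*b*t + t^2)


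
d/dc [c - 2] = 1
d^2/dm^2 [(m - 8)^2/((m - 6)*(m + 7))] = 2*(-17*m^3 + 318*m^2 - 1824*m + 3844)/(m^6 + 3*m^5 - 123*m^4 - 251*m^3 + 5166*m^2 + 5292*m - 74088)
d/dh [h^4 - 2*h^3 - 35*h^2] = 2*h*(2*h^2 - 3*h - 35)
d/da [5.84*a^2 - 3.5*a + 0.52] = 11.68*a - 3.5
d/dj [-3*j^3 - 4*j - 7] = -9*j^2 - 4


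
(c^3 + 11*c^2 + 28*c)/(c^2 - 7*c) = (c^2 + 11*c + 28)/(c - 7)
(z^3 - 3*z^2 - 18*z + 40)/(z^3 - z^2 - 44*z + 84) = (z^2 - z - 20)/(z^2 + z - 42)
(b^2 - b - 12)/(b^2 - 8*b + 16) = (b + 3)/(b - 4)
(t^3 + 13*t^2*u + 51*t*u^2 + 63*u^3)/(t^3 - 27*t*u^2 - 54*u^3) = (t + 7*u)/(t - 6*u)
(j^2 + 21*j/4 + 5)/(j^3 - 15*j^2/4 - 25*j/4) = (j + 4)/(j*(j - 5))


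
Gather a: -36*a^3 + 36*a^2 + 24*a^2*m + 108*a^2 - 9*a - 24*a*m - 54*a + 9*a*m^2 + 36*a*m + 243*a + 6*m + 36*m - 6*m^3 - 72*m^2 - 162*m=-36*a^3 + a^2*(24*m + 144) + a*(9*m^2 + 12*m + 180) - 6*m^3 - 72*m^2 - 120*m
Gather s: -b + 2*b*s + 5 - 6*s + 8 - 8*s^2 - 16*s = -b - 8*s^2 + s*(2*b - 22) + 13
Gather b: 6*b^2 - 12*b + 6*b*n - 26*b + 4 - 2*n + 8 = 6*b^2 + b*(6*n - 38) - 2*n + 12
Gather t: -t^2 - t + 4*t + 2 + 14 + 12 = -t^2 + 3*t + 28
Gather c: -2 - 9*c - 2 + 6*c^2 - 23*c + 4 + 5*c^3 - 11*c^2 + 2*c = 5*c^3 - 5*c^2 - 30*c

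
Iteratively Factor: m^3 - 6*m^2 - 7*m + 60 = (m - 4)*(m^2 - 2*m - 15) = (m - 4)*(m + 3)*(m - 5)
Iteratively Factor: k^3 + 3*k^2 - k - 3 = (k + 3)*(k^2 - 1) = (k + 1)*(k + 3)*(k - 1)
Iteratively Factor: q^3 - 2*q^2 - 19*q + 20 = (q - 1)*(q^2 - q - 20) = (q - 5)*(q - 1)*(q + 4)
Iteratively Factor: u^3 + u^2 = (u + 1)*(u^2) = u*(u + 1)*(u)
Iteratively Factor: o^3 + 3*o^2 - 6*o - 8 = (o + 4)*(o^2 - o - 2) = (o + 1)*(o + 4)*(o - 2)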